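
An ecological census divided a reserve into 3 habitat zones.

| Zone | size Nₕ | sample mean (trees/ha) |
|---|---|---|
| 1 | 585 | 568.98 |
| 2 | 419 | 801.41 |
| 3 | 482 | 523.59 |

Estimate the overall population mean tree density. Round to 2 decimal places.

N = 585 + 419 + 482 = 1486.
Overall mean = Σ (Nₕ/N)·x̄ₕ — weight by population share, not a simple average.
Σ Nₕx̄ₕ = 585·568.98 + 419·801.41 + 482·523.59 = 332853.3 + 335790.79 + 252370.38 = 921014.47.
Divide by N: 921014.47 / 1486 = 619.7944... → 619.79.

619.79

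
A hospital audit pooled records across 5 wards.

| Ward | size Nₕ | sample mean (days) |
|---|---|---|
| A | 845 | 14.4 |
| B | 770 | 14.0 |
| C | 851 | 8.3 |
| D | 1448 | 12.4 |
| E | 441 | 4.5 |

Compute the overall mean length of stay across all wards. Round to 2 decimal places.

N = 845 + 770 + 851 + 1448 + 441 = 4355.
Weight each subgroup mean by Nₕ/N and sum.
Σ Nₕx̄ₕ = 845·14.4 + 770·14.0 + 851·8.3 + 1448·12.4 + 441·4.5 = 12168 + 10780 + 7063.3 + 17955.2 + 1984.5 = 49951.
Divide by N: 49951 / 4355 = 11.4698... → 11.47.

11.47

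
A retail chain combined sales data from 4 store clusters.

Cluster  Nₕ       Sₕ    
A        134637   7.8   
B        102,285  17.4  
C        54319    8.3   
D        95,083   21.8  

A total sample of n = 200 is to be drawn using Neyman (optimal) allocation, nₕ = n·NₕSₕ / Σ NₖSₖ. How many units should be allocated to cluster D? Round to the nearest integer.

77

Σ NₕSₕ = 134637·7.8 + 102285·17.4 + 54319·8.3 + 95083·21.8 = 5353584.7.
Share for D: 2072809.4/5353584.7 = 0.38718.
n_D = 200 × 0.38718 = 77.436... → 77.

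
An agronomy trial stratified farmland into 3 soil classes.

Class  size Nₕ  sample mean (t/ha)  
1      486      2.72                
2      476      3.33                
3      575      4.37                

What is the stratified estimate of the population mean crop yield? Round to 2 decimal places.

3.53

N = 486 + 476 + 575 = 1537.
The stratified mean weights each stratum mean by its population share Nₕ/N.
Σ Nₕx̄ₕ = 486·2.72 + 476·3.33 + 575·4.37 = 1321.92 + 1585.08 + 2512.75 = 5419.75.
Divide by N: 5419.75 / 1537 = 3.5262... → 3.53.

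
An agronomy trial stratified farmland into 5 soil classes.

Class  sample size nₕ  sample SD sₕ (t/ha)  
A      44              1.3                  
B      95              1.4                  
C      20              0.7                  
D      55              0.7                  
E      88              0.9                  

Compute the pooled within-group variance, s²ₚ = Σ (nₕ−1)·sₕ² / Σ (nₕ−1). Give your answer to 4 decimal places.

1.2227

A: (44−1)·1.3² = 43·1.69 = 72.67
B: (95−1)·1.4² = 94·1.96 = 184.24
C: (20−1)·0.7² = 19·0.49 = 9.31
D: (55−1)·0.7² = 54·0.49 = 26.46
E: (88−1)·0.9² = 87·0.81 = 70.47
Numerator = 363.15; denominator = Σ(nₕ−1) = 297.
s²ₚ = 363.15/297 = 1.222727... → 1.2227.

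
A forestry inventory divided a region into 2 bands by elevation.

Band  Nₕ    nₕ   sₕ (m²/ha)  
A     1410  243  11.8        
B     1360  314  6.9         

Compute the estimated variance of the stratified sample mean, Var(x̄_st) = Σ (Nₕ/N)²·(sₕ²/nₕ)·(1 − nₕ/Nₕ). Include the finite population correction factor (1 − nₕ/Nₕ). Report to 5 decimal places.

N = 2770; Wₕ = Nₕ/N.
band A: (1410/2770)²·11.8²/243·(1 − 243/1410) = 0.12288197
band B: (1360/2770)²·6.9²/314·(1 − 314/1360) = 0.02811121
Sum = 0.15099318 → 0.15099.

0.15099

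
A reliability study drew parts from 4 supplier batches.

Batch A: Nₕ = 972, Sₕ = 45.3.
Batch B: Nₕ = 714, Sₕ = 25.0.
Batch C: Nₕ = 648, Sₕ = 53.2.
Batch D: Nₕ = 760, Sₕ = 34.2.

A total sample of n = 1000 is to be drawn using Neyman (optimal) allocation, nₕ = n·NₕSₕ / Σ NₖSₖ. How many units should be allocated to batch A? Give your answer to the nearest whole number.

360

Σ NₕSₕ = 972·45.3 + 714·25.0 + 648·53.2 + 760·34.2 = 122347.2.
Share for A: 44031.6/122347.2 = 0.35989.
n_A = 1000 × 0.35989 = 359.891... → 360.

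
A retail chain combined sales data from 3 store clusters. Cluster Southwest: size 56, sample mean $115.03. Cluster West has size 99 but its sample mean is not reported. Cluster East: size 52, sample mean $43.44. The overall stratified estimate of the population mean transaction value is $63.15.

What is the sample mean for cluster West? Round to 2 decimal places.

N = 56 + 99 + 52 = 207.
Overall total = μ·N = 63.15·207 = 13072.05.
Subtract the known strata: 56·115.03 + 52·43.44 = 8700.56.
Remaining total for cluster West: 13072.05 − 8700.56 = 4371.49.
Divide by its size: 4371.49 / 99 = 44.1565... → 44.16.

44.16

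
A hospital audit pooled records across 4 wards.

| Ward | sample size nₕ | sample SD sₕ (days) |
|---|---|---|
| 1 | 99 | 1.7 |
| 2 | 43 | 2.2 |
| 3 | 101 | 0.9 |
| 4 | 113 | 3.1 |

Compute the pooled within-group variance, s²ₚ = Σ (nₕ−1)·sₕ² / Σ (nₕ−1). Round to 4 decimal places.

1: (99−1)·1.7² = 98·2.89 = 283.22
2: (43−1)·2.2² = 42·4.84 = 203.28
3: (101−1)·0.9² = 100·0.81 = 81
4: (113−1)·3.1² = 112·9.61 = 1076.32
Numerator = 1643.82; denominator = Σ(nₕ−1) = 352.
s²ₚ = 1643.82/352 = 4.669943... → 4.6699.

4.6699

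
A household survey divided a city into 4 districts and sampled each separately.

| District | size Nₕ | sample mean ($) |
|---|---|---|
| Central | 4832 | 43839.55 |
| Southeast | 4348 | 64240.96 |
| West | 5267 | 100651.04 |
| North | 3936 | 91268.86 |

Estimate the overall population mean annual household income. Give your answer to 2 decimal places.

N = 18383; weights Wₕ = Nₕ/N = (0.2629, 0.2365, 0.2865, 0.2141).
x̄_st = Σ Wₕ·x̄ₕ = 0.2629·43839.55 + 0.2365·64240.96 + 0.2865·100651.04 + 0.2141·91268.86 ≈ 75097.4085...
→ 75097.41.

75097.41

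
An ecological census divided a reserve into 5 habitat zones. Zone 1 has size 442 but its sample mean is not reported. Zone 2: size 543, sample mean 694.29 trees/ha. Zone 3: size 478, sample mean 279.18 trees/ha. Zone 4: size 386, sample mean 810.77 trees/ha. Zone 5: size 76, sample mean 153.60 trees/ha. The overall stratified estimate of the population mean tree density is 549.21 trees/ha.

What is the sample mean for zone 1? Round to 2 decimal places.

N = 442 + 543 + 478 + 386 + 76 = 1925.
Overall total = μ·N = 549.21·1925 = 1057229.25.
Subtract the known strata: 543·694.29 + 478·279.18 + 386·810.77 + 76·153.60 = 835078.33.
Remaining total for zone 1: 1057229.25 − 835078.33 = 222150.92.
Divide by its size: 222150.92 / 442 = 502.6039... → 502.60.

502.60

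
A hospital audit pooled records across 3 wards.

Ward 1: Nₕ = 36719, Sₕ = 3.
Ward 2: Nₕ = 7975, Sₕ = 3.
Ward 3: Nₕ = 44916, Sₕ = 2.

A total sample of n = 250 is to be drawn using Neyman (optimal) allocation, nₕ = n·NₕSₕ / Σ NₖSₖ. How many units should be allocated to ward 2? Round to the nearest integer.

27

1: NₕSₕ = 36719·3 = 110157
2: NₕSₕ = 7975·3 = 23925
3: NₕSₕ = 44916·2 = 89832
Σ NₕSₕ = 223914.
n_2 = 250·23925/223914 = 26.712... → 27.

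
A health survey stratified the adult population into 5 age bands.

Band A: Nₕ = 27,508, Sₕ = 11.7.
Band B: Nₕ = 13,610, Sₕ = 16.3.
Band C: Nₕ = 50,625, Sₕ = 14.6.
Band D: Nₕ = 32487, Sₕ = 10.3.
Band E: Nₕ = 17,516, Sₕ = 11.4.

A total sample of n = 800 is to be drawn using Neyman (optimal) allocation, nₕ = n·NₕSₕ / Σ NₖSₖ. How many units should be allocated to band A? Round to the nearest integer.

A: NₕSₕ = 27508·11.7 = 321843.6
B: NₕSₕ = 13610·16.3 = 221843
C: NₕSₕ = 50625·14.6 = 739125
D: NₕSₕ = 32487·10.3 = 334616.1
E: NₕSₕ = 17516·11.4 = 199682.4
Σ NₕSₕ = 1817110.1.
n_A = 800·321843.6/1817110.1 = 141.695... → 142.

142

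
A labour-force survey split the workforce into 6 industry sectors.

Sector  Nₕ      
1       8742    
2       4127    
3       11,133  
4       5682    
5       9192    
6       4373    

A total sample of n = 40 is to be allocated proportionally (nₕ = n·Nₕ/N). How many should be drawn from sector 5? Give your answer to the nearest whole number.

Share of sector 5 = 9192/43249 = 0.21254.
Allocate 40 × 0.21254 = 8.501... → 9.

9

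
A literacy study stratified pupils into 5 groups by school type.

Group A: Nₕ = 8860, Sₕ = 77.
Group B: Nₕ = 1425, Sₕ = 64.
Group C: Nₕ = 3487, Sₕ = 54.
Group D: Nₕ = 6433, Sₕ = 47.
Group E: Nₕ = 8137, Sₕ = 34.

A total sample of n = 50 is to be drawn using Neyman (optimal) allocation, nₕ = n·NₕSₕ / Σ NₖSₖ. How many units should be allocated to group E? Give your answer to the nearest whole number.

9

A: NₕSₕ = 8860·77 = 682220
B: NₕSₕ = 1425·64 = 91200
C: NₕSₕ = 3487·54 = 188298
D: NₕSₕ = 6433·47 = 302351
E: NₕSₕ = 8137·34 = 276658
Σ NₕSₕ = 1540727.
n_E = 50·276658/1540727 = 8.978... → 9.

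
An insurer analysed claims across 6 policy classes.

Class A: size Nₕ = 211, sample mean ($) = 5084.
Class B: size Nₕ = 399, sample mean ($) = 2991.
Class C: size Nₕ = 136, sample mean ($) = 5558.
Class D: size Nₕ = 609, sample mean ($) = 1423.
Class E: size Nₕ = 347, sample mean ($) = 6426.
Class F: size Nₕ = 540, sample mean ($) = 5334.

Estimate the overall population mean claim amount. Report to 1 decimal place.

4013.7

N = 211 + 399 + 136 + 609 + 347 + 540 = 2242.
Weight each subgroup mean by Nₕ/N and sum.
Σ Nₕx̄ₕ = 211·5084 + 399·2991 + 136·5558 + 609·1423 + 347·6426 + 540·5334 = 1072724 + 1193409 + 755888 + 866607 + 2229822 + 2880360 = 8998810.
Divide by N: 8998810 / 2242 = 4013.742... → 4013.7.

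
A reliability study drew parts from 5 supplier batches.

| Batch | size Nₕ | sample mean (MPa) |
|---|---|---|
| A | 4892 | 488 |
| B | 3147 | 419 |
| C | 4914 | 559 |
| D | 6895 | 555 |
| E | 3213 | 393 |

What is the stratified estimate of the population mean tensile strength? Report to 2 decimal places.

N = 23061; weights Wₕ = Nₕ/N = (0.2121, 0.1365, 0.2131, 0.2990, 0.1393).
x̄_st = Σ Wₕ·x̄ₕ = 0.2121·488 + 0.1365·419 + 0.2131·559 + 0.2990·555 + 0.1393·393 ≈ 500.5095...
→ 500.51.

500.51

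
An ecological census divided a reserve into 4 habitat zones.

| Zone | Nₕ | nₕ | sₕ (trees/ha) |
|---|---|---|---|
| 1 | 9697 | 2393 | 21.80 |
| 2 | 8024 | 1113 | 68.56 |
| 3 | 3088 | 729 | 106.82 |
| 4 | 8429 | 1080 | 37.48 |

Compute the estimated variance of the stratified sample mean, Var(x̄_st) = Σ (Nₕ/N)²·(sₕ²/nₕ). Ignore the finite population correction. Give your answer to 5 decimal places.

0.62262

N = 29238. Term for each stratum: Wₕ²sₕ²/nₕ.
Var(x̄_st) = 0.02184488 + 0.31807752 + 0.17459704 + 0.10810162 = 0.62262106 → 0.62262.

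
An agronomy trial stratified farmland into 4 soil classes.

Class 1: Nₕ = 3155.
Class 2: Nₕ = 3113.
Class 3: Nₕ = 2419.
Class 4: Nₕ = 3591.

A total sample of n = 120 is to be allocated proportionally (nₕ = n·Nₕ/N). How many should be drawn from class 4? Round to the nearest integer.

Share of class 4 = 3591/12278 = 0.29247.
Allocate 120 × 0.29247 = 35.097... → 35.

35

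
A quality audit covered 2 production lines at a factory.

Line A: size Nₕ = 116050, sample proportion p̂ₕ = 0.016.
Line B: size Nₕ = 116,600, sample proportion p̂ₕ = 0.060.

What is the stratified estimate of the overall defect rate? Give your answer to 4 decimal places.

0.0381

Wₕ = Nₕ/N with N = 232650: 0.4988, 0.5012.
p̂_st = 0.4988·0.016 + 0.5012·0.060 ≈ 0.038052... → 0.0381.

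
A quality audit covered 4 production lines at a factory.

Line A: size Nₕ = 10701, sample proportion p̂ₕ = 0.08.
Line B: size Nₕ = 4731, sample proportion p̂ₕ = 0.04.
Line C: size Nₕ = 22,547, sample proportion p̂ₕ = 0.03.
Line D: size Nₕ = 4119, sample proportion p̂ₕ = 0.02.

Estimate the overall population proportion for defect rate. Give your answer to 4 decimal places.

0.0429

N = 10701 + 4731 + 22547 + 4119 = 42098.
Overall proportion = Σ (Nₕ/N)·p̂ₕ.
Σ Nₕp̂ₕ = 856.08 + 189.24 + 676.41 + 82.38 = 1804.11.
1804.11 / 42098 = 0.042855... → 0.0429.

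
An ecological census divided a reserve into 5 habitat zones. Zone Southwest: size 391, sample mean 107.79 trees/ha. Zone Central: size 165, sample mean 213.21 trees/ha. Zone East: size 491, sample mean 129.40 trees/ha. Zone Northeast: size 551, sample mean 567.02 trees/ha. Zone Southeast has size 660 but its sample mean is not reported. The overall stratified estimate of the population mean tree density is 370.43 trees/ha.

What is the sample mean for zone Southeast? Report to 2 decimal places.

580.52

N = 391 + 165 + 491 + 551 + 660 = 2258.
Overall total = μ·N = 370.43·2258 = 836430.94.
Subtract the known strata: 391·107.79 + 165·213.21 + 491·129.40 + 551·567.02 = 453288.96.
Remaining total for zone Southeast: 836430.94 − 453288.96 = 383141.98.
Divide by its size: 383141.98 / 660 = 580.5182... → 580.52.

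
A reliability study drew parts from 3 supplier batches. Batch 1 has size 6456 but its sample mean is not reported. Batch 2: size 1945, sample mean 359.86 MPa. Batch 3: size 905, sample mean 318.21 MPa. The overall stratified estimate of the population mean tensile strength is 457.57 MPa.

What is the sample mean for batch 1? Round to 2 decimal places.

Σ Nₕx̄ₕ = N·μ, so 6456·x̄_1 = 9306·457.57 − (1945·359.86 + 905·318.21).
= 4258146.42 − 987907.75 = 3270238.67.
x̄_1 = 3270238.67 / 6456 = 506.5425... → 506.54.

506.54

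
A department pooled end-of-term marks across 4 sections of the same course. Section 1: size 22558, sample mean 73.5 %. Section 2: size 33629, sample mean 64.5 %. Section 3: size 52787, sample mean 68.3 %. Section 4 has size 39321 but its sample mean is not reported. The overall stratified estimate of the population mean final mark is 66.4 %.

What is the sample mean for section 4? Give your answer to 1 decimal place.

61.4

N = 22558 + 33629 + 52787 + 39321 = 148295.
Overall total = μ·N = 66.4·148295 = 9846788.
Subtract the known strata: 22558·73.5 + 33629·64.5 + 52787·68.3 = 7432435.6.
Remaining total for section 4: 9846788 − 7432435.6 = 2414352.4.
Divide by its size: 2414352.4 / 39321 = 61.401... → 61.4.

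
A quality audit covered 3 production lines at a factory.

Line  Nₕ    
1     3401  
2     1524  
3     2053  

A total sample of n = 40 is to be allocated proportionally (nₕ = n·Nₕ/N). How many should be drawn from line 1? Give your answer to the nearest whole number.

Share of line 1 = 3401/6978 = 0.48739.
Allocate 40 × 0.48739 = 19.496... → 19.

19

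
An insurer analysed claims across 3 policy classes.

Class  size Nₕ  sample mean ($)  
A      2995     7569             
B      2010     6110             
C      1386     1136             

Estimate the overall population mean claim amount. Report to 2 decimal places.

5715.03

x̄_st = (Σ Nₕx̄ₕ) / (Σ Nₕ) = (2995·7569 + 2010·6110 + 1386·1136) / 6391
= 36524751 / 6391 = 5715.0291... → 5715.03.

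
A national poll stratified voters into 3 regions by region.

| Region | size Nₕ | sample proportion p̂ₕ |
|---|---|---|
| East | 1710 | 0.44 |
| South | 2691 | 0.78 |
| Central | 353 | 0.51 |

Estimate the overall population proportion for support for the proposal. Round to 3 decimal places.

0.638

N = 1710 + 2691 + 353 = 4754.
Overall proportion = Σ (Nₕ/N)·p̂ₕ.
Σ Nₕp̂ₕ = 752.4 + 2098.98 + 180.03 = 3031.41.
3031.41 / 4754 = 0.63765... → 0.638.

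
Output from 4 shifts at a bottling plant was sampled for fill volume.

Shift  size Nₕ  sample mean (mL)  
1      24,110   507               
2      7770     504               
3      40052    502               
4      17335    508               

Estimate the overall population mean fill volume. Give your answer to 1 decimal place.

N = 89267; weights Wₕ = Nₕ/N = (0.2701, 0.0870, 0.4487, 0.1942).
x̄_st = Σ Wₕ·x̄ₕ = 0.2701·507 + 0.0870·504 + 0.4487·502 + 0.1942·508 ≈ 504.690...
→ 504.7.

504.7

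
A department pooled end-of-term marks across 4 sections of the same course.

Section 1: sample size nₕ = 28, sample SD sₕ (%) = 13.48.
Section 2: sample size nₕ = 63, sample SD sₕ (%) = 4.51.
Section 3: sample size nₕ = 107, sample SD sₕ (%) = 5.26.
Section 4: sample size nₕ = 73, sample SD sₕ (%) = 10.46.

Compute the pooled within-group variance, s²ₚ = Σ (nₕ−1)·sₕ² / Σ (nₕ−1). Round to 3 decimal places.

63.587

1: (28−1)·13.48² = 27·181.7104 = 4906.1808
2: (63−1)·4.51² = 62·20.3401 = 1261.0862
3: (107−1)·5.26² = 106·27.6676 = 2932.7656
4: (73−1)·10.46² = 72·109.4116 = 7877.6352
Numerator = 16977.6678; denominator = Σ(nₕ−1) = 267.
s²ₚ = 16977.6678/267 = 63.58677... → 63.587.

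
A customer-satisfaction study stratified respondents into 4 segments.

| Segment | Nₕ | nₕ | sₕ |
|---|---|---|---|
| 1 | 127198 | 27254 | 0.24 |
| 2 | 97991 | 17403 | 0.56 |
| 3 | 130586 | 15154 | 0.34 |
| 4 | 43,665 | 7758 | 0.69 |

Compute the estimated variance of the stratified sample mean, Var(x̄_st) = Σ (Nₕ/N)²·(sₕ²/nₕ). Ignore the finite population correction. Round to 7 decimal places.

0.0000028

N = 399440; Wₕ = Nₕ/N.
segment 1: (127198/399440)²·0.24²/27254 = 0.0000002143
segment 2: (97991/399440)²·0.56²/17403 = 0.0000010845
segment 3: (130586/399440)²·0.34²/15154 = 0.0000008153
segment 4: (43665/399440)²·0.69²/7758 = 0.0000007334
Sum = 0.0000028475 → 0.0000028.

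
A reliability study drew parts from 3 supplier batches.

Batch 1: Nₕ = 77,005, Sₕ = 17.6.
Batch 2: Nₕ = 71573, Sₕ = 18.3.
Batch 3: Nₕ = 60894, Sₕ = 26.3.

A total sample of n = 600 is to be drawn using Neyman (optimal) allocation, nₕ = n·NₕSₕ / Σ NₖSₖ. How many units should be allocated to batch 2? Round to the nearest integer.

1: NₕSₕ = 77005·17.6 = 1355288
2: NₕSₕ = 71573·18.3 = 1309785.9
3: NₕSₕ = 60894·26.3 = 1601512.2
Σ NₕSₕ = 4266586.1.
n_2 = 600·1309785.9/4266586.1 = 184.192... → 184.

184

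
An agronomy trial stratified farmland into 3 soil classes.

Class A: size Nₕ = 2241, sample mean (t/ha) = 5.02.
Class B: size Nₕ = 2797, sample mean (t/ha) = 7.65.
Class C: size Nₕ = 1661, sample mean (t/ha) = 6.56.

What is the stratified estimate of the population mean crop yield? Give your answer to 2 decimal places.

6.50

N = 6699; weights Wₕ = Nₕ/N = (0.3345, 0.4175, 0.2479).
x̄_st = Σ Wₕ·x̄ₕ = 0.3345·5.02 + 0.4175·7.65 + 0.2479·6.56 ≈ 6.4999...
→ 6.50.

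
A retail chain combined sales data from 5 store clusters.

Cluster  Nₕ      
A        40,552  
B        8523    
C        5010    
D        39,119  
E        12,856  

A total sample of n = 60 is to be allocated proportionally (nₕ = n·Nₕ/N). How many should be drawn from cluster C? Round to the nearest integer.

3

Share of cluster C = 5010/106060 = 0.04724.
Allocate 60 × 0.04724 = 2.834... → 3.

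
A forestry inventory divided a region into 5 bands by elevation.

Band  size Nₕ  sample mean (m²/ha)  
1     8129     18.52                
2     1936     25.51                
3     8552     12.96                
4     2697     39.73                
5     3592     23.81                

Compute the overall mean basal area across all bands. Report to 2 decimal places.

x̄_st = (Σ Nₕx̄ₕ) / (Σ Nₕ) = (8129·18.52 + 1936·25.51 + 8552·12.96 + 2697·39.73 + 3592·23.81) / 24906
= 503447.69 / 24906 = 20.2139... → 20.21.

20.21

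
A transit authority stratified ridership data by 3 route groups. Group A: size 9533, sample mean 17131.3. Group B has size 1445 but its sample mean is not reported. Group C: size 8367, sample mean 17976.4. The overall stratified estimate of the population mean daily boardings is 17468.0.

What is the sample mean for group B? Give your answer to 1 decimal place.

N = 9533 + 1445 + 8367 = 19345.
Overall total = μ·N = 17468.0·19345 = 337918460.
Subtract the known strata: 9533·17131.3 + 8367·17976.4 = 313721221.7.
Remaining total for group B: 337918460 − 313721221.7 = 24197238.3.
Divide by its size: 24197238.3 / 1445 = 16745.494... → 16745.5.

16745.5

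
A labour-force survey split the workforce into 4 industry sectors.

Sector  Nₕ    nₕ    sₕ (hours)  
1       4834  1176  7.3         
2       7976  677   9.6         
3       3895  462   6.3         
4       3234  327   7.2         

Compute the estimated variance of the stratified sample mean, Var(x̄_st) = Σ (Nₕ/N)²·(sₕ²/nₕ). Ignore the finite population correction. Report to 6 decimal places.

N = 19939; Wₕ = Nₕ/N.
sector 1: (4834/19939)²·7.3²/1176 = 0.002663452
sector 2: (7976/19939)²·9.6²/677 = 0.021782982
sector 3: (3895/19939)²·6.3²/462 = 0.003278289
sector 4: (3234/19939)²·7.2²/327 = 0.004170523
Sum = 0.031895247 → 0.031895.

0.031895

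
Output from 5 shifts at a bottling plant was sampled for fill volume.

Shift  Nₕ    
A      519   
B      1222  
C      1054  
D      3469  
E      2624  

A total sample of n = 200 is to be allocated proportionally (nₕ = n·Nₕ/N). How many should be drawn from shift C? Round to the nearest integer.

24

Share of shift C = 1054/8888 = 0.11859.
Allocate 200 × 0.11859 = 23.717... → 24.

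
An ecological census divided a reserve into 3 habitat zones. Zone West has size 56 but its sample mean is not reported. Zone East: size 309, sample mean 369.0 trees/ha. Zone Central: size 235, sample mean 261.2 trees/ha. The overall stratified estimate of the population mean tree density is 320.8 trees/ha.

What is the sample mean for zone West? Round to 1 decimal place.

N = 56 + 309 + 235 = 600.
Overall total = μ·N = 320.8·600 = 192480.
Subtract the known strata: 309·369.0 + 235·261.2 = 175403.
Remaining total for zone West: 192480 − 175403 = 17077.
Divide by its size: 17077 / 56 = 304.946... → 304.9.

304.9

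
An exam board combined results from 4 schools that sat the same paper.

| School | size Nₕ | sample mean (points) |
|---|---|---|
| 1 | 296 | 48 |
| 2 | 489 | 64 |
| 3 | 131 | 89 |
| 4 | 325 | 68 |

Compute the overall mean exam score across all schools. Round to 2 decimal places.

N = 1241; weights Wₕ = Nₕ/N = (0.2385, 0.3940, 0.1056, 0.2619).
x̄_st = Σ Wₕ·x̄ₕ = 0.2385·48 + 0.3940·64 + 0.1056·89 + 0.2619·68 ≈ 63.8703...
→ 63.87.

63.87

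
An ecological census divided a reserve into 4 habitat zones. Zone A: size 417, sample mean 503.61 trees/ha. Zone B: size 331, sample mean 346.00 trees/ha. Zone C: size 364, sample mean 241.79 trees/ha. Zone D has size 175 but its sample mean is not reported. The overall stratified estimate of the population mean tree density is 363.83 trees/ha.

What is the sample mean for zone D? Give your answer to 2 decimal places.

N = 417 + 331 + 364 + 175 = 1287.
Overall total = μ·N = 363.83·1287 = 468249.21.
Subtract the known strata: 417·503.61 + 331·346.00 + 364·241.79 = 412542.93.
Remaining total for zone D: 468249.21 − 412542.93 = 55706.28.
Divide by its size: 55706.28 / 175 = 318.3216 → 318.32.

318.32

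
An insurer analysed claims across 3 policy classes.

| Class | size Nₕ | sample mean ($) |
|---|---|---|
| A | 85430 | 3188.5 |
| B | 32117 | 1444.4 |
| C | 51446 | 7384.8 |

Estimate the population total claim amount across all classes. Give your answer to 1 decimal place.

698701770.6

A: 85430·3188.5 = 272393555
B: 32117·1444.4 = 46389794.8
C: 51446·7384.8 = 379918420.8
τ̂ = Σ Nₕx̄ₕ = 698701770.6.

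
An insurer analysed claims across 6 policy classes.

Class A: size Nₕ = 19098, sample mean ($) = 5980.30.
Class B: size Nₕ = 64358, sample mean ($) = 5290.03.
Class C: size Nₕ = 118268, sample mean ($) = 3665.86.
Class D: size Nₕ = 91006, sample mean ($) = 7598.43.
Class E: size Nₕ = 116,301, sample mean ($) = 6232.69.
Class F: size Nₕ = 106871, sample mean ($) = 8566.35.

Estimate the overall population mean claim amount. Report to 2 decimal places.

6241.66

N = 515902; weights Wₕ = Nₕ/N = (0.0370, 0.1247, 0.2292, 0.1764, 0.2254, 0.2072).
x̄_st = Σ Wₕ·x̄ₕ = 0.0370·5980.30 + 0.1247·5290.03 + 0.2292·3665.86 + 0.1764·7598.43 + 0.2254·6232.69 + 0.2072·8566.35 ≈ 6241.6634...
→ 6241.66.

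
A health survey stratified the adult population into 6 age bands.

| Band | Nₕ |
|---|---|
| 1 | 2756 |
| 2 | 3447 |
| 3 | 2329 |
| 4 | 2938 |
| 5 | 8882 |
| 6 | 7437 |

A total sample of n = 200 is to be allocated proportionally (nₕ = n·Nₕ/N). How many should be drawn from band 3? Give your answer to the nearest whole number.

17

Share of band 3 = 2329/27789 = 0.08381.
Allocate 200 × 0.08381 = 16.762... → 17.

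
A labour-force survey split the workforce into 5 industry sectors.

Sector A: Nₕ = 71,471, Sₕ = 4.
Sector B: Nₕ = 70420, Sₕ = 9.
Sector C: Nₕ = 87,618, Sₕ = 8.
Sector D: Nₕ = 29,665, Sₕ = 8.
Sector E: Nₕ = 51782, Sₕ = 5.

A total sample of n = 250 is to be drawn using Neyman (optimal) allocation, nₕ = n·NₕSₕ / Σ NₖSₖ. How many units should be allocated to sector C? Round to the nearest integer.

83

A: NₕSₕ = 71471·4 = 285884
B: NₕSₕ = 70420·9 = 633780
C: NₕSₕ = 87618·8 = 700944
D: NₕSₕ = 29665·8 = 237320
E: NₕSₕ = 51782·5 = 258910
Σ NₕSₕ = 2116838.
n_C = 250·700944/2116838 = 82.782... → 83.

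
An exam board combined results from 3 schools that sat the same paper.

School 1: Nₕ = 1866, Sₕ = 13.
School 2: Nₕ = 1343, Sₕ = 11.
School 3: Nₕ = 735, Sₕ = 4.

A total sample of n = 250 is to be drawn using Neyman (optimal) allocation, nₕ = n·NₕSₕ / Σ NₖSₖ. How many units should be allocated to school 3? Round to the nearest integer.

1: NₕSₕ = 1866·13 = 24258
2: NₕSₕ = 1343·11 = 14773
3: NₕSₕ = 735·4 = 2940
Σ NₕSₕ = 41971.
n_3 = 250·2940/41971 = 17.512... → 18.

18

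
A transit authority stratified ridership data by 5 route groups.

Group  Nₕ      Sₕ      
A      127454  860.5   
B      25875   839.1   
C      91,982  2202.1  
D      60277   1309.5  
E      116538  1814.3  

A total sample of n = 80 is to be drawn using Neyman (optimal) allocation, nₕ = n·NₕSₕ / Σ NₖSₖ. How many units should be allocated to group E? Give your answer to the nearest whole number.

27

A: NₕSₕ = 127454·860.5 = 109674167
B: NₕSₕ = 25875·839.1 = 21711712.5
C: NₕSₕ = 91982·2202.1 = 202553562.2
D: NₕSₕ = 60277·1309.5 = 78932731.5
E: NₕSₕ = 116538·1814.3 = 211434893.4
Σ NₕSₕ = 624307066.6.
n_E = 80·211434893.4/624307066.6 = 27.094... → 27.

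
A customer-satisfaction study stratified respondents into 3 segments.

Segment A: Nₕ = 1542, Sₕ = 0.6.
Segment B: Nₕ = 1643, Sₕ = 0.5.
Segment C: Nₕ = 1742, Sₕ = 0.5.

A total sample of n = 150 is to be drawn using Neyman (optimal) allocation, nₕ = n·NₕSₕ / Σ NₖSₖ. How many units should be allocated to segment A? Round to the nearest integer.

A: NₕSₕ = 1542·0.6 = 925.2
B: NₕSₕ = 1643·0.5 = 821.5
C: NₕSₕ = 1742·0.5 = 871
Σ NₕSₕ = 2617.7.
n_A = 150·925.2/2617.7 = 53.016... → 53.

53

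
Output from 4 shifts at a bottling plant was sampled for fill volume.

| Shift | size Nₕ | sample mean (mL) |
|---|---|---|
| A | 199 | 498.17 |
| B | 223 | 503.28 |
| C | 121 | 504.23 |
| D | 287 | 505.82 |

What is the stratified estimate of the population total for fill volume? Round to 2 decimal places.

A: 199·498.17 = 99135.83
B: 223·503.28 = 112231.44
C: 121·504.23 = 61011.83
D: 287·505.82 = 145170.34
τ̂ = Σ Nₕx̄ₕ = 417549.44.

417549.44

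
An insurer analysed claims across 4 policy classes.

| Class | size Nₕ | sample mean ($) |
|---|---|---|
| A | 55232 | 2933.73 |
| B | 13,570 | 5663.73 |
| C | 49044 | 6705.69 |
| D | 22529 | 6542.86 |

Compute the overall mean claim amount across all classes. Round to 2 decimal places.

5094.71

N = 55232 + 13570 + 49044 + 22529 = 140375.
Weight each subgroup mean by Nₕ/N and sum.
Σ Nₕx̄ₕ = 55232·2933.73 + 13570·5663.73 + 49044·6705.69 + 22529·6542.86 = 162035775.36 + 76856816.1 + 328873860.36 + 147404092.94 = 715170544.76.
Divide by N: 715170544.76 / 140375 = 5094.7145... → 5094.71.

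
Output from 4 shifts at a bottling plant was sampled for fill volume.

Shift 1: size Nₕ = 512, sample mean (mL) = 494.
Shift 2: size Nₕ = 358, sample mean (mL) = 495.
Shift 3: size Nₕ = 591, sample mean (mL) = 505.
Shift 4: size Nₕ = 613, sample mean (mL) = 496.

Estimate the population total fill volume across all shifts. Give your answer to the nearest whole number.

1032641

Population total = Σ Nₕ·x̄ₕ (each stratum's size times its mean).
512·494 + 358·495 + 591·505 + 613·496 = 252928 + 177210 + 298455 + 304048 = 1032641.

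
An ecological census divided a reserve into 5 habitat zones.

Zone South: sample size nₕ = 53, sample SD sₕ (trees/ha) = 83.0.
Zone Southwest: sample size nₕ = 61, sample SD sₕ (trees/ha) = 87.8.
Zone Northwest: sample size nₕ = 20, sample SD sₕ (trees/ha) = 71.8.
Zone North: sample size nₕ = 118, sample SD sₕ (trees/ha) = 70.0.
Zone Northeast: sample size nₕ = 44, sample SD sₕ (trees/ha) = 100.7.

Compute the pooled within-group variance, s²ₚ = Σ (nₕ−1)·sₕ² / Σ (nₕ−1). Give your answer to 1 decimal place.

6625.6

South: (53−1)·83.0² = 52·6889 = 358228
Southwest: (61−1)·87.8² = 60·7708.84 = 462530.4
Northwest: (20−1)·71.8² = 19·5155.24 = 97949.56
North: (118−1)·70.0² = 117·4900 = 573300
Northeast: (44−1)·100.7² = 43·10140.49 = 436041.07
Numerator = 1928049.03; denominator = Σ(nₕ−1) = 291.
s²ₚ = 1928049.03/291 = 6625.598... → 6625.6.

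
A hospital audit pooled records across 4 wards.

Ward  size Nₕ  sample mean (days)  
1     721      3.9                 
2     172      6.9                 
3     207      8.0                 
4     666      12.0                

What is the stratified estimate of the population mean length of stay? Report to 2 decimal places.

7.73

N = 721 + 172 + 207 + 666 = 1766.
The stratified mean weights each stratum mean by its population share Nₕ/N.
Σ Nₕx̄ₕ = 721·3.9 + 172·6.9 + 207·8.0 + 666·12.0 = 2811.9 + 1186.8 + 1656 + 7992 = 13646.7.
Divide by N: 13646.7 / 1766 = 7.7275... → 7.73.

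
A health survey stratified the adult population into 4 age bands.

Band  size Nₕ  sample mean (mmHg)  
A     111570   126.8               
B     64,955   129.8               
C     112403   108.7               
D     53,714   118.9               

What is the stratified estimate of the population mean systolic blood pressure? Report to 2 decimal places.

x̄_st = (Σ Nₕx̄ₕ) / (Σ Nₕ) = (111570·126.8 + 64955·129.8 + 112403·108.7 + 53714·118.9) / 342642
= 41183035.7 / 342642 = 120.1926... → 120.19.

120.19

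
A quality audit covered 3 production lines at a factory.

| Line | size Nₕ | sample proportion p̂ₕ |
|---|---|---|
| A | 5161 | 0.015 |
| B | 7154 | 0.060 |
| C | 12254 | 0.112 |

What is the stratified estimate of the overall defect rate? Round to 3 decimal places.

0.076

N = 5161 + 7154 + 12254 = 24569.
Overall proportion = Σ (Nₕ/N)·p̂ₕ.
Σ Nₕp̂ₕ = 77.415 + 429.24 + 1372.448 = 1879.103.
1879.103 / 24569 = 0.07648... → 0.076.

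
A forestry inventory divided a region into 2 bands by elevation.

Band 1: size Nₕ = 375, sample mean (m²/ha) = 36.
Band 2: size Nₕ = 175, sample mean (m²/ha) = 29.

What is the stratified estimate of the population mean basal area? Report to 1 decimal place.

33.8

N = 375 + 175 = 550.
Weight each subgroup mean by Nₕ/N and sum.
Σ Nₕx̄ₕ = 375·36 + 175·29 = 13500 + 5075 = 18575.
Divide by N: 18575 / 550 = 33.773... → 33.8.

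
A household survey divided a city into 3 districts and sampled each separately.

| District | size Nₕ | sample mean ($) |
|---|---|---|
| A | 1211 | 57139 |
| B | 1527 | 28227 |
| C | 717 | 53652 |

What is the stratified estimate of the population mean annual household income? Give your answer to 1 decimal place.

N = 3455; weights Wₕ = Nₕ/N = (0.3505, 0.4420, 0.2075).
x̄_st = Σ Wₕ·x̄ₕ = 0.3505·57139 + 0.4420·28227 + 0.2075·53652 ≈ 43637.176...
→ 43637.2.

43637.2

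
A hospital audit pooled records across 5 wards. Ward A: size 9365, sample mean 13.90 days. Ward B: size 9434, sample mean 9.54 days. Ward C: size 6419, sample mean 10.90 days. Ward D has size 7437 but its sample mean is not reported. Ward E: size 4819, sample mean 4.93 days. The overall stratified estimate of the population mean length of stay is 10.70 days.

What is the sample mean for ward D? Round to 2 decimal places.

11.71

Σ Nₕx̄ₕ = N·μ, so 7437·x̄_D = 37474·10.70 − (9365·13.90 + 9434·9.54 + 6419·10.90 + 4819·4.93).
= 400971.8 − 313898.63 = 87073.17.
x̄_D = 87073.17 / 7437 = 11.7081... → 11.71.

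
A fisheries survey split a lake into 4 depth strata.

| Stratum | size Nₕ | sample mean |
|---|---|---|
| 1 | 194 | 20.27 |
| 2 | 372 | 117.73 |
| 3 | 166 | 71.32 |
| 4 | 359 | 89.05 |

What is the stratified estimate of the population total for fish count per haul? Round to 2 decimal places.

1: 194·20.27 = 3932.38
2: 372·117.73 = 43795.56
3: 166·71.32 = 11839.12
4: 359·89.05 = 31968.95
τ̂ = Σ Nₕx̄ₕ = 91536.01.

91536.01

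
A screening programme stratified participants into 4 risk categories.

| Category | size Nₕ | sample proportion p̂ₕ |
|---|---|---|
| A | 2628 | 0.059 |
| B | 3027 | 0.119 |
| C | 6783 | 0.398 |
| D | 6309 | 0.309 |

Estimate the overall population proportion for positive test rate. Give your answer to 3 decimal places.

Wₕ = Nₕ/N with N = 18747: 0.1402, 0.1615, 0.3618, 0.3365.
p̂_st = 0.1402·0.059 + 0.1615·0.119 + 0.3618·0.398 + 0.3365·0.309 ≈ 0.27548... → 0.275.

0.275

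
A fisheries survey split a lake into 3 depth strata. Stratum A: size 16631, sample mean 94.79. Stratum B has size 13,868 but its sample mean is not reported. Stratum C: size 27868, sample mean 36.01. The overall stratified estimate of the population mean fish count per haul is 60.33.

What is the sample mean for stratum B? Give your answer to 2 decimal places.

67.88

N = 16631 + 13868 + 27868 = 58367.
Overall total = μ·N = 60.33·58367 = 3521281.11.
Subtract the known strata: 16631·94.79 + 27868·36.01 = 2579979.17.
Remaining total for stratum B: 3521281.11 − 2579979.17 = 941301.94.
Divide by its size: 941301.94 / 13868 = 67.8758... → 67.88.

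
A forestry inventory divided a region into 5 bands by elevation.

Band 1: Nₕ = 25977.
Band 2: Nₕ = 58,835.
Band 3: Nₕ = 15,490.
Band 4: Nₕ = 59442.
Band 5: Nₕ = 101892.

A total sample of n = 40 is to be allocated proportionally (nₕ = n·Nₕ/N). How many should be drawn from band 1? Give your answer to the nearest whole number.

4

Share of band 1 = 25977/261636 = 0.09929.
Allocate 40 × 0.09929 = 3.971... → 4.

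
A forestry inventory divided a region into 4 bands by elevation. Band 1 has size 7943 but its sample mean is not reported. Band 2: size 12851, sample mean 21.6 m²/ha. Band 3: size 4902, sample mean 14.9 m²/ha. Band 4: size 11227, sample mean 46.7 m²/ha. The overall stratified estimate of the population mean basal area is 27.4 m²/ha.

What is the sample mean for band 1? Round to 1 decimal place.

Σ Nₕx̄ₕ = N·μ, so 7943·x̄_1 = 36923·27.4 − (12851·21.6 + 4902·14.9 + 11227·46.7).
= 1011690.2 − 874922.3 = 136767.9.
x̄_1 = 136767.9 / 7943 = 17.219... → 17.2.

17.2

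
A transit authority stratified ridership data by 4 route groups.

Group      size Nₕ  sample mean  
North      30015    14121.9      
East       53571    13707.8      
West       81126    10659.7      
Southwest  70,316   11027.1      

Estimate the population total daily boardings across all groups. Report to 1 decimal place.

Population total = Σ Nₕ·x̄ₕ (each stratum's size times its mean).
30015·14121.9 + 53571·13707.8 + 81126·10659.7 + 70316·11027.1 = 423868828.5 + 734340553.8 + 864778822.2 + 775381563.6 = 2798369768.1.

2798369768.1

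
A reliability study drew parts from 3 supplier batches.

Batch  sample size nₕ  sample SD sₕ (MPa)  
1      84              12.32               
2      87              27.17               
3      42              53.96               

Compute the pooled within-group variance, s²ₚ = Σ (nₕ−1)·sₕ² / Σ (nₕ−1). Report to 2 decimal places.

Degrees of freedom: 83 + 86 + 41 = 210.
Σ(nₕ−1)sₕ² = 83·151.7824 + 86·738.2089 + 41·2911.6816 = 195462.8502.
s²ₚ = 195462.8502 / 210 = 930.7755... → 930.78.

930.78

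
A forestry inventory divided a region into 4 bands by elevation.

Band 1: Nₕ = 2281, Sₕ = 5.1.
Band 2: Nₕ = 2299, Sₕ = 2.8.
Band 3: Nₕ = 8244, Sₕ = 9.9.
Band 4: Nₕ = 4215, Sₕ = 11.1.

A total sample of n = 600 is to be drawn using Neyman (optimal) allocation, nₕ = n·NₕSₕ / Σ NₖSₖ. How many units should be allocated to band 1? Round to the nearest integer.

1: NₕSₕ = 2281·5.1 = 11633.1
2: NₕSₕ = 2299·2.8 = 6437.2
3: NₕSₕ = 8244·9.9 = 81615.6
4: NₕSₕ = 4215·11.1 = 46786.5
Σ NₕSₕ = 146472.4.
n_1 = 600·11633.1/146472.4 = 47.653... → 48.

48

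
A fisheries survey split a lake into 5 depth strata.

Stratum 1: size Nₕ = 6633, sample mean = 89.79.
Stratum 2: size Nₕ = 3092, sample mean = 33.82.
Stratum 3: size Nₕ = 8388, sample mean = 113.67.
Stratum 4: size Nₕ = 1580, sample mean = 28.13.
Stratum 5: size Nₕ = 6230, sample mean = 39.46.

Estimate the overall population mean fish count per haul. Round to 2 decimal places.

74.99

N = 25923; weights Wₕ = Nₕ/N = (0.2559, 0.1193, 0.3236, 0.0609, 0.2403).
x̄_st = Σ Wₕ·x̄ₕ = 0.2559·89.79 + 0.1193·33.82 + 0.3236·113.67 + 0.0609·28.13 + 0.2403·39.46 ≈ 74.9872...
→ 74.99.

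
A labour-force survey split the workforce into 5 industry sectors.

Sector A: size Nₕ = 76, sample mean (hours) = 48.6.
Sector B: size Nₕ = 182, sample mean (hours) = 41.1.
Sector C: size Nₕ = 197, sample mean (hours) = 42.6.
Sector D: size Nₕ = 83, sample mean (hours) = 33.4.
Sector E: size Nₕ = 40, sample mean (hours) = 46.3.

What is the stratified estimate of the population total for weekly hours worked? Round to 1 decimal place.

24190.2

A: 76·48.6 = 3693.6
B: 182·41.1 = 7480.2
C: 197·42.6 = 8392.2
D: 83·33.4 = 2772.2
E: 40·46.3 = 1852
τ̂ = Σ Nₕx̄ₕ = 24190.2.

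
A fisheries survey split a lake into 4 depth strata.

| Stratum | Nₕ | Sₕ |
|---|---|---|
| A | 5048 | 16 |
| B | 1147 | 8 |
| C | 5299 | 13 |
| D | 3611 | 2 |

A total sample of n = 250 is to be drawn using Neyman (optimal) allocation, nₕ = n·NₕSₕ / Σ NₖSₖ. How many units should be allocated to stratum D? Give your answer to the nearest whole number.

11

A: NₕSₕ = 5048·16 = 80768
B: NₕSₕ = 1147·8 = 9176
C: NₕSₕ = 5299·13 = 68887
D: NₕSₕ = 3611·2 = 7222
Σ NₕSₕ = 166053.
n_D = 250·7222/166053 = 10.873... → 11.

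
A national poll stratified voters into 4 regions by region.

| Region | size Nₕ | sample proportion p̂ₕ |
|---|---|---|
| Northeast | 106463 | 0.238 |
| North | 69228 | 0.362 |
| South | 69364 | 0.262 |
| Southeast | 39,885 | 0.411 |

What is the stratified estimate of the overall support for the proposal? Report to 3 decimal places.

0.298

N = 106463 + 69228 + 69364 + 39885 = 284940.
Overall proportion = Σ (Nₕ/N)·p̂ₕ.
Σ Nₕp̂ₕ = 25338.194 + 25060.536 + 18173.368 + 16392.735 = 84964.833.
84964.833 / 284940 = 0.29818... → 0.298.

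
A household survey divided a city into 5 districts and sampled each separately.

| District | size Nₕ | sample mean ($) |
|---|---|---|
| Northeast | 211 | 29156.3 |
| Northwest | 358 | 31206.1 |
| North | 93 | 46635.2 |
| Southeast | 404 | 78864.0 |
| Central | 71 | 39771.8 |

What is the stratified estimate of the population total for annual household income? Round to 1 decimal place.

56345690.5

Estimate total by summing Nₕ·x̄ₕ over strata.
211·29156.3 + 358·31206.1 + 93·46635.2 + 404·78864.0 + 71·39771.8 = 6151979.3 + 11171783.8 + 4337073.6 + 31861056 + 2823797.8 = 56345690.5.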